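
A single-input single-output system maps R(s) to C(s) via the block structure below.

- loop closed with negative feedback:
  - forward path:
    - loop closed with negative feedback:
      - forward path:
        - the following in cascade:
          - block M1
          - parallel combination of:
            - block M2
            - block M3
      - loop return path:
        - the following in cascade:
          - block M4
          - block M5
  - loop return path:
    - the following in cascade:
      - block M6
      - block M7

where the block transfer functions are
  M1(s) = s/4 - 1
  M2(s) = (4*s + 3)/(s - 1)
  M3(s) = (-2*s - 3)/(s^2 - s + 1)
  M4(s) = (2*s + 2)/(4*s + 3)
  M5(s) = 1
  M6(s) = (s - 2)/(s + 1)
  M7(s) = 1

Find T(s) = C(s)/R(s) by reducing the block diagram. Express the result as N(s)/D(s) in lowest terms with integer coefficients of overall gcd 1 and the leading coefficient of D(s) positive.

The answer is (16*s^6 - 48*s^5 - 73*s^4 + 51*s^3 - 18*s^2 - 150*s - 72)/(24*s^6 - 102*s^5 + 71*s^4 + 88*s^3 - 182*s^2 - 4*s + 84).

Reasoning:
Step 1. reduce the parallel group M2, M3 -> (4*s^3 - 3*s^2 + 6)/(s^3 - 2*s^2 + 2*s - 1)
Step 2. cascade M1, (M2+M3) -> (4*s^4 - 19*s^3 + 12*s^2 + 6*s - 24)/(4*s^3 - 8*s^2 + 8*s - 4)
Step 3. series reduction of M4, M5 -> (2*s + 2)/(4*s + 3)
Step 4. apply the feedback formula to (M1*(M2+M3)), (M4*M5) -> (16*s^5 - 64*s^4 - 9*s^3 + 60*s^2 - 78*s - 72)/(8*s^5 - 14*s^4 - 34*s^3 + 44*s^2 - 28*s - 60)
Step 5. combine M6, M7 in series -> (s - 2)/(s + 1)
Step 6. close the feedback loop around [(M1*(M2+M3))/(1+(M1*(M2+M3))*(M4*M5))], (M6*M7); the result is T(s) itself (integer coefficients, no common factor, positive leading denominator coefficient)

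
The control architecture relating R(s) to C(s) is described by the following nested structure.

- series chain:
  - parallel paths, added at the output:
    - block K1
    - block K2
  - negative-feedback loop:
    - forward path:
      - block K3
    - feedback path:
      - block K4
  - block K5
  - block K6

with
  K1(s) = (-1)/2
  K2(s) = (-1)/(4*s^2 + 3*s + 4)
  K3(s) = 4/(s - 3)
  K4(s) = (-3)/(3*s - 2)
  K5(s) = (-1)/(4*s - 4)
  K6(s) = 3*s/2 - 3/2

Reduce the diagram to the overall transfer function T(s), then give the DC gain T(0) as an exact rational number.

The answer is 3/8.

Reasoning:
Step 1 - add K1, K2 (parallel); result (-4*s^2 - 3*s - 6)/(8*s^2 + 6*s + 8)
Step 2 - feedback reduction of K3, K4; result (12*s - 8)/(3*s^2 - 11*s - 6)
Step 3 - multiply (K1+K2), [K3/(1+K3*K4)], K5, K6 (series); result (36*s^3 + 3*s^2 + 36*s - 36)/(48*s^4 - 140*s^3 - 180*s^2 - 248*s - 96)
Evaluating the step-3 result (the overall T(s)) at s = 0 gives T(0) = -36/(-96) = 3/8.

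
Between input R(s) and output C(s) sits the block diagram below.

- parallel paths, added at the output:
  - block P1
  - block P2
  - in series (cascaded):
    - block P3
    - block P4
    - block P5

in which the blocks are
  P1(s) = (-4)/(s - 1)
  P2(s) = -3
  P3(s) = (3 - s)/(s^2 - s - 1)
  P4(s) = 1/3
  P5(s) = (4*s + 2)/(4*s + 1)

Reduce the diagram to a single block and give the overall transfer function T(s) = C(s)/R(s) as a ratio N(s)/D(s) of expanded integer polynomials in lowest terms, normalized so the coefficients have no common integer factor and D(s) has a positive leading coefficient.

Reducing step by step:

(1) multiply P3, P4, P5 (series): (-4*s^2 + 10*s + 6)/(12*s^3 - 9*s^2 - 15*s - 3)
(2) combine P1, P2, (P3*P4*P5) in parallel: this yields T(s), and no further normalization is needed

Answer: (-36*s^4 + 11*s^3 + 68*s^2 + 20*s - 3)/(12*s^4 - 21*s^3 - 6*s^2 + 12*s + 3)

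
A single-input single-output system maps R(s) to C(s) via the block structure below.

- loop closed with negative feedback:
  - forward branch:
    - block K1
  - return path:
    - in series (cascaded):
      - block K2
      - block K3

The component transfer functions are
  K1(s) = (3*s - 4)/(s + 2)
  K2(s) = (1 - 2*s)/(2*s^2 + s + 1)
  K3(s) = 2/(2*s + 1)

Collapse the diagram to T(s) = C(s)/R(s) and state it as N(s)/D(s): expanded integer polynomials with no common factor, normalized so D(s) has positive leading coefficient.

Step 1. multiply K2, K3 (series): (2 - 4*s)/(4*s^3 + 4*s^2 + 3*s + 1)
Step 2. reduce the feedback loop with forward K1 and return (K2*K3), giving the overall T(s)

Hence the answer: (12*s^4 - 4*s^3 - 7*s^2 - 9*s - 4)/(4*s^4 + 12*s^3 - s^2 + 29*s - 6)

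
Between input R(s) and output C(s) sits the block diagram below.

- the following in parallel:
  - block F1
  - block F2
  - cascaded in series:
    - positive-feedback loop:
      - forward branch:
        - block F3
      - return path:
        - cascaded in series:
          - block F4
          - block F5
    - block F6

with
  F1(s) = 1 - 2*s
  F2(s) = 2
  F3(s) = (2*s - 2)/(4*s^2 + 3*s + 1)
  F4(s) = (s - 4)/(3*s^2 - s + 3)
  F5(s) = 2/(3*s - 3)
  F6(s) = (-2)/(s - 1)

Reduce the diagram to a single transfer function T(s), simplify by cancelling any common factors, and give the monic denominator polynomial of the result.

[1] combine F4, F5 in series gives (2*s - 8)/(9*s^3 - 12*s^2 + 12*s - 9)
[2] close the feedback loop around F3, (F4*F5) gives (18*s^3 - 24*s^2 + 24*s - 18)/(36*s^4 + 15*s^3 + 36*s^2 + 20*s + 25)
[3] multiply [F3/(1-F3*(F4*F5))], F6 (series) gives (-36*s^2 + 12*s - 36)/(36*s^4 + 15*s^3 + 36*s^2 + 20*s + 25)
[4] combine F1, F2, ([F3/(1-F3*(F4*F5))]*F6) in parallel gives (-72*s^5 + 78*s^4 - 27*s^3 + 32*s^2 + 22*s + 39)/(36*s^4 + 15*s^3 + 36*s^2 + 20*s + 25)
T(s) is the step-4 result (common factors already cancelled). Leading coefficient of the denominator: 36. Divide through by 36 for the monic polynomial.

Answer: s^4 + 5*s^3/12 + s^2 + 5*s/9 + 25/36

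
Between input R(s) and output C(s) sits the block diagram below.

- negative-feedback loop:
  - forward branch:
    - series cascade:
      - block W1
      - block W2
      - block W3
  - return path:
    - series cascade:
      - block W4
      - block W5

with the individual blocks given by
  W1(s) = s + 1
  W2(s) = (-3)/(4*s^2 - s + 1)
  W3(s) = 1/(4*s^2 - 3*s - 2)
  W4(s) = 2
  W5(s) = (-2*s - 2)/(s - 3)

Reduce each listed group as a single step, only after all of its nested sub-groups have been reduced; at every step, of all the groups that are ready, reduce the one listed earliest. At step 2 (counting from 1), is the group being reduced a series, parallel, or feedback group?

Step 1 - multiply W1, W2, W3 (series)
Step 2 - reduce the series chain W4, W5
Step 3 - feedback reduction of (W1*W2*W3), (W4*W5)
Step 2: series.

Answer: series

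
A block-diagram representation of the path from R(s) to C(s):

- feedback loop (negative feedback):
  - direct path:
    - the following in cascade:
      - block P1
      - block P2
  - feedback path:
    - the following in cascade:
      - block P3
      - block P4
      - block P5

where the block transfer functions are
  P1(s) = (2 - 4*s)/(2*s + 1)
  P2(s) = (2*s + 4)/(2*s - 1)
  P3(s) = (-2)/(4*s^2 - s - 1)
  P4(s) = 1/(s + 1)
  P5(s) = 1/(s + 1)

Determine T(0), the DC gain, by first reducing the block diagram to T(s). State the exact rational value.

[1] reduce the series chain P1, P2 gives (-4*s - 8)/(2*s + 1)
[2] series reduction of P3, P4, P5 gives (-2)/(4*s^4 + 7*s^3 + s^2 - 3*s - 1)
[3] apply the feedback formula to (P1*P2), (P3*P4*P5) gives (-16*s^5 - 60*s^4 - 60*s^3 + 4*s^2 + 28*s + 8)/(8*s^5 + 18*s^4 + 9*s^3 - 5*s^2 + 3*s + 15)
DC gain: substitute s = 0 into T(s) from step 3: T(0) = 8/15.

Therefore the answer is 8/15.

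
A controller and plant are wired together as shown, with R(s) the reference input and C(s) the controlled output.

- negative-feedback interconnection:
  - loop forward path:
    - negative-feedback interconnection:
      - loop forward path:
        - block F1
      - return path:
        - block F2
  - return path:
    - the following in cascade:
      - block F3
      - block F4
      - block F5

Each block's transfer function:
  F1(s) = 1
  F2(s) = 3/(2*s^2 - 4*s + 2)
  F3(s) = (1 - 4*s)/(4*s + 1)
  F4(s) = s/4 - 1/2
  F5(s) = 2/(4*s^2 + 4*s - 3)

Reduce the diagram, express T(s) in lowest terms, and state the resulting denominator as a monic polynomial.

The answer is s^5 - 7*s^4/8 + s^3/32 + 51*s^2/16 - 15*s/32 - 17/32.

Reasoning:
Step 1. feedback reduction of F1, F2: (2*s^2 - 4*s + 2)/(2*s^2 - 4*s + 5)
Step 2. combine F3, F4, F5 in series: (-4*s^2 + 9*s - 2)/(32*s^3 + 40*s^2 - 16*s - 6)
Step 3. collapse the loop ([F1/(1+F1*F2)] forward, (F3*F4*F5) return): (32*s^5 - 24*s^4 - 64*s^3 + 66*s^2 - 4*s - 6)/(32*s^5 - 28*s^4 + s^3 + 102*s^2 - 15*s - 17)
T(s) is the step-3 result (common factors already cancelled). Leading coefficient of the denominator: 32. Divide through by 32 for the monic polynomial.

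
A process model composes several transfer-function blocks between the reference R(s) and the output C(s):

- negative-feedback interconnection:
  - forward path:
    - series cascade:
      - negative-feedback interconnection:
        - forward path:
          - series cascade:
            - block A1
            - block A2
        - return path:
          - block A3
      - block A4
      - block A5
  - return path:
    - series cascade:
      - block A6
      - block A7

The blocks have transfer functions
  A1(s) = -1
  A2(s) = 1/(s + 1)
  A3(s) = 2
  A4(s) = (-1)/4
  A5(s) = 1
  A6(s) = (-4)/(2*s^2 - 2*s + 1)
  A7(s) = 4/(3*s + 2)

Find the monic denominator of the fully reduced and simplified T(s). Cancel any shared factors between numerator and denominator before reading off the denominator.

Step 1: combine A1, A2 in series gives (-1)/(s + 1)
Step 2: reduce the feedback loop with forward (A1*A2) and return A3 gives (-1)/(s - 1)
Step 3: reduce the series chain [(A1*A2)/(1+(A1*A2)*A3)], A4, A5 gives 1/(4*s - 4)
Step 4: multiply A6, A7 (series) gives (-16)/(6*s^3 - 2*s^2 - s + 2)
Step 5: reduce the feedback loop with forward ([(A1*A2)/(1+(A1*A2)*A3)]*A4*A5) and return (A6*A7) gives (6*s^3 - 2*s^2 - s + 2)/(24*s^4 - 32*s^3 + 4*s^2 + 12*s - 24)
The result of step 5 is T(s) in lowest terms. Its denominator has leading coefficient 24; dividing the denominator through by 24 makes it monic.

Answer: s^4 - 4*s^3/3 + s^2/6 + s/2 - 1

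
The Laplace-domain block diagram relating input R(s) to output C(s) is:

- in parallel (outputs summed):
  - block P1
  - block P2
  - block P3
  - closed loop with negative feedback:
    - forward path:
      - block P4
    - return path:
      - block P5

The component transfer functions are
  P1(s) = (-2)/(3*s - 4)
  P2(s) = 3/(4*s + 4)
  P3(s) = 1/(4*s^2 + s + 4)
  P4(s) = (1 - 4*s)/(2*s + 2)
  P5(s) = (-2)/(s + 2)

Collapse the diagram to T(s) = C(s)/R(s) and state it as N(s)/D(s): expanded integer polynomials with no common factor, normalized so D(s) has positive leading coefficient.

Step 1. close the feedback loop around P4, P5, giving (-4*s^2 - 7*s + 2)/(2*s^2 + 14*s + 2)
Step 2. sum the parallel branches P1, P2, P3, [P4/(1+P4*P5)]: this yields T(s), and no further normalization is needed

Final answer: (-96*s^6 - 156*s^5 + 63*s^4 - 355*s^3 - 83*s^2 - 500*s - 160)/(48*s^6 + 332*s^5 - 176*s^3 - 308*s^2 - 480*s - 64)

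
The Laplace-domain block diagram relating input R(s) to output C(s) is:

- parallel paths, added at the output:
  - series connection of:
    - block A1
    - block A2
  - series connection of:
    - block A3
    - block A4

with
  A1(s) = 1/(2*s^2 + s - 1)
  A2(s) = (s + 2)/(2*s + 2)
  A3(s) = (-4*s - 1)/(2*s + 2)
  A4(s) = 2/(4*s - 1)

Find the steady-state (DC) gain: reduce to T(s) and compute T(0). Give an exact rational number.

[1] combine A1, A2 in series, giving (s + 2)/(4*s^3 + 6*s^2 - 2)
[2] cascade A3, A4, giving (-4*s - 1)/(4*s^2 + 3*s - 1)
[3] sum the parallel branches (A1*A2), (A3*A4), giving (-16*s^3 - 8*s^2 + 13*s)/(16*s^4 + 20*s^3 - 6*s^2 - 8*s + 2)
DC gain: substitute s = 0 into T(s) from step 3: T(0) = 0/2 = 0.

Final answer: 0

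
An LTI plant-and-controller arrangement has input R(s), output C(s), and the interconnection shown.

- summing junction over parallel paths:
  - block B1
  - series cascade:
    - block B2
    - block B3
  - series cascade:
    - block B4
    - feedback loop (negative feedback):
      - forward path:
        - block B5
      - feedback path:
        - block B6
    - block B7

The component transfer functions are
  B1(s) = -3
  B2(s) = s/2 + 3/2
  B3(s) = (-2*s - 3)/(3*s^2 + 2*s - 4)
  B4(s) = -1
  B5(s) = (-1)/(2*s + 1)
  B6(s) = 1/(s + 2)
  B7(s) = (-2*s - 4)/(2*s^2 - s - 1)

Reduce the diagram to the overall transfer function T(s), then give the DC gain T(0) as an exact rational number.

The answer is 49/8.

Reasoning:
1. series reduction of B2, B3 = (-2*s^2 - 9*s - 9)/(6*s^2 + 4*s - 8)
2. apply the feedback formula to B5, B6 = (-s - 2)/(2*s^2 + 5*s + 1)
3. series reduction of B4, [B5/(1+B5*B6)], B7 = (-2*s^2 - 8*s - 8)/(4*s^4 + 8*s^3 - 5*s^2 - 6*s - 1)
4. sum the parallel branches B1, (B2*B3), (B4*[B5/(1+B5*B6)]*B7) = (-80*s^6 - 244*s^5 - 20*s^4 + 289*s^3 + 7*s^2 - 37*s + 49)/(24*s^6 + 64*s^5 - 30*s^4 - 120*s^3 + 10*s^2 + 44*s + 8)
That last expression is T(s); at s = 0 only the constant terms survive, so T(0) = 49/8.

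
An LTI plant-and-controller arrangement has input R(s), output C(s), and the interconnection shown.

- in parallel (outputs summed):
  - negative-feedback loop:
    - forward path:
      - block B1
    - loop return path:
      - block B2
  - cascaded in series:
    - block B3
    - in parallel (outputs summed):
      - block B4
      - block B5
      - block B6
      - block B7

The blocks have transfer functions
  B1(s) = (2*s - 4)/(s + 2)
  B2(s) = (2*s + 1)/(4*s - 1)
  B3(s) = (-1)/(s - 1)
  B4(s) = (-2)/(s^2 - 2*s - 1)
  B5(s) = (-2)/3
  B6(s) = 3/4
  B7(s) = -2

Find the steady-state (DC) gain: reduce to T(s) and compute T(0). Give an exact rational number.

Reducing step by step:

(1) feedback reduction of B1, B2 = (8*s^2 - 18*s + 4)/(8*s^2 + s - 6)
(2) add B4, B5, B6, B7 (parallel) = (-23*s^2 + 46*s - 1)/(12*s^2 - 24*s - 12)
(3) cascade B3, (B4+B5+B6+B7) = (23*s^2 - 46*s + 1)/(12*s^3 - 36*s^2 + 12*s + 12)
(4) combine [B1/(1+B1*B2)], (B3*(B4+B5+B6+B7)) in parallel = (96*s^5 - 320*s^4 + 447*s^3 - 440*s^2 + 109*s + 42)/(96*s^5 - 276*s^4 - 12*s^3 + 324*s^2 - 60*s - 72)
Step 4 gives the overall T(s). Then T(0) = 42/(-72) = -7/12.

Answer: -7/12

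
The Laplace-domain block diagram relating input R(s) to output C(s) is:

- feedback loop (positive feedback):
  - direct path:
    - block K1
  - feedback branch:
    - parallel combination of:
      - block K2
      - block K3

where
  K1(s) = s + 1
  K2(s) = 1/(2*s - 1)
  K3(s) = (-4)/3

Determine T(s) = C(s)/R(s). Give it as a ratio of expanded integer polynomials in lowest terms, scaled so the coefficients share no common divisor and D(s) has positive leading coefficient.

Step 1: add K2, K3 (parallel), giving (7 - 8*s)/(6*s - 3)
Step 2: apply the feedback formula to K1, (K2+K3), giving the overall T(s)

Therefore the answer is (6*s^2 + 3*s - 3)/(8*s^2 + 7*s - 10).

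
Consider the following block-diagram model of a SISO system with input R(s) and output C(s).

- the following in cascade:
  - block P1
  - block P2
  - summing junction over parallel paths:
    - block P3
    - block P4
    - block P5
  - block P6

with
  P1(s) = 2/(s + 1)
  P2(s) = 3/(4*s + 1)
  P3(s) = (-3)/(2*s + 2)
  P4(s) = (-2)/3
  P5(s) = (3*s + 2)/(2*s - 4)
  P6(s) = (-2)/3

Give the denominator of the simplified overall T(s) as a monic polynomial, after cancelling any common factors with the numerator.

Step 1. sum the parallel branches P3, P4, P5 = (5*s^2 + 10*s + 32)/(6*s^2 - 6*s - 12)
Step 2. cascade P1, P2, (P3+P4+P5), P6 = (-10*s^2 - 20*s - 64)/(12*s^4 + 3*s^3 - 36*s^2 - 33*s - 6)
The result of step 2 is T(s) in lowest terms. Its denominator has leading coefficient 12; dividing the denominator through by 12 makes it monic.

Therefore the answer is s^4 + s^3/4 - 3*s^2 - 11*s/4 - 1/2.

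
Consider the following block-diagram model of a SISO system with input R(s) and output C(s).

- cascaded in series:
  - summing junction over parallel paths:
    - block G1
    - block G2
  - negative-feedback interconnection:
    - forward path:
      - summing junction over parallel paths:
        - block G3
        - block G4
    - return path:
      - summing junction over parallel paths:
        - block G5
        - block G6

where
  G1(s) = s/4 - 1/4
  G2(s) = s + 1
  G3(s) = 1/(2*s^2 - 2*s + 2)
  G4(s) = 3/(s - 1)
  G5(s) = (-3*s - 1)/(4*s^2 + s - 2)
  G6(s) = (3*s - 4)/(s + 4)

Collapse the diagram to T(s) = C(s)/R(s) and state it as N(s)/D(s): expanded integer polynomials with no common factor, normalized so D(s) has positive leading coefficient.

(1) reduce the parallel group G1, G2: 5*s/4 + 3/4
(2) add G3, G4 (parallel): (6*s^2 - 5*s + 5)/(2*s^3 - 4*s^2 + 4*s - 2)
(3) combine G5, G6 in parallel: (12*s^3 - 16*s^2 - 23*s + 4)/(4*s^3 + 17*s^2 + 2*s - 8)
(4) apply the feedback formula to (G3+G4), (G5+G6): (24*s^5 + 82*s^4 - 53*s^3 + 27*s^2 + 50*s - 40)/(8*s^6 + 90*s^5 - 204*s^4 + 38*s^3 + 65*s^2 - 171*s + 36)
(5) reduce the series chain (G1+G2), [(G3+G4)/(1+(G3+G4)*(G5+G6))], giving the overall T(s)

Therefore the answer is (120*s^6 + 482*s^5 - 19*s^4 - 24*s^3 + 331*s^2 - 50*s - 120)/(32*s^6 + 360*s^5 - 816*s^4 + 152*s^3 + 260*s^2 - 684*s + 144).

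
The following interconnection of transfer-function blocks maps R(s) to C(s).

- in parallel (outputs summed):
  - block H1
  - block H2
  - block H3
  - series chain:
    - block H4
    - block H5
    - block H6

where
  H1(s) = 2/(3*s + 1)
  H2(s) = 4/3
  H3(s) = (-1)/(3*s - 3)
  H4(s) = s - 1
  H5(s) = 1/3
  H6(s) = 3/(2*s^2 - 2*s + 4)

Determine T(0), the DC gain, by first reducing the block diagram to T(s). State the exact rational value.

Step 1: combine H4, H5, H6 in series: (s - 1)/(2*s^2 - 2*s + 4)
Step 2: sum the parallel branches H1, H2, H3, (H4*H5*H6): (24*s^4 - 25*s^3 + 21*s^2 + 5*s - 41)/(18*s^4 - 30*s^3 + 42*s^2 - 18*s - 12)
Evaluating the step-2 result (the overall T(s)) at s = 0 gives T(0) = -41/(-12) = 41/12.

Answer: 41/12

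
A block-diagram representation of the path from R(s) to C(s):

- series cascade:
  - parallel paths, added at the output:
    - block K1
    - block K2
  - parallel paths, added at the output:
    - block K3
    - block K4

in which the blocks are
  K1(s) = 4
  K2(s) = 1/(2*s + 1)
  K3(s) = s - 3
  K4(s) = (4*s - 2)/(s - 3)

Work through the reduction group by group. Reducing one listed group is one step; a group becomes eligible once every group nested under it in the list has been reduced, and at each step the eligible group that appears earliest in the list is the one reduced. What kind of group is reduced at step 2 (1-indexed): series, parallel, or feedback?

Reducing step by step:

Step 1. combine K1, K2 in parallel
Step 2. combine K3, K4 in parallel
Step 3. reduce the series chain (K1+K2), (K3+K4)
The group at step 2 is a parallel group.

Answer: parallel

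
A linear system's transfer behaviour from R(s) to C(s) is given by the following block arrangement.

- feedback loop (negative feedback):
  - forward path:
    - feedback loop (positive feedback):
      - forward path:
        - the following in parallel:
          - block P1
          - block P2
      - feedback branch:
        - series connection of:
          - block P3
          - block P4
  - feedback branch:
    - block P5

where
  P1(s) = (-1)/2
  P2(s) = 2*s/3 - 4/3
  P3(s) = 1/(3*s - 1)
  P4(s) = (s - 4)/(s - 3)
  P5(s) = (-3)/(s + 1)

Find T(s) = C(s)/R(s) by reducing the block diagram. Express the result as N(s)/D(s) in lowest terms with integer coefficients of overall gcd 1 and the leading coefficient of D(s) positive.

First reduce the diagram to T(s).

Step 1: sum the parallel branches P1, P2 gives 2*s/3 - 11/6
Step 2: cascade P3, P4 gives (s - 4)/(3*s^2 - 10*s + 3)
Step 3: collapse the loop ((P1+P2) forward, (P3*P4) return) gives (12*s^3 - 73*s^2 + 122*s - 33)/(14*s^2 - 33*s - 26)
Step 4: close the feedback loop around [(P1+P2)/(1-(P1+P2)*(P3*P4))], P5 - this is the overall T(s), already in the required normalized form

Answer: (-12*s^4 + 61*s^3 - 49*s^2 - 89*s + 33)/(22*s^3 - 200*s^2 + 425*s - 73)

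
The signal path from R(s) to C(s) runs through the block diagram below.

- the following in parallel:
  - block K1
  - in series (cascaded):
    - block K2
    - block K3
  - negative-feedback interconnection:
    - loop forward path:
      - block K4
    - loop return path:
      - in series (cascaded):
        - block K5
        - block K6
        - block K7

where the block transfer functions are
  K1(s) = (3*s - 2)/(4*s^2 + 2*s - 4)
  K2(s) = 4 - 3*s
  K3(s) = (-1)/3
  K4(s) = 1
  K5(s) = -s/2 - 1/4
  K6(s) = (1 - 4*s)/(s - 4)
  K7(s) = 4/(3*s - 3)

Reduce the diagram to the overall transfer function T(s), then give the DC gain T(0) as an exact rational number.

Step 1 - series reduction of K2, K3 = s - 4/3
Step 2 - multiply K5, K6, K7 (series) = (8*s^2 + 2*s - 1)/(3*s^2 - 15*s + 12)
Step 3 - close the feedback loop around K4, (K5*K6*K7) = (3*s^2 - 15*s + 12)/(11*s^2 - 13*s + 11)
Step 4 - reduce the parallel group K1, (K2*K3), [K4/(1+K4*(K5*K6*K7))] = (132*s^5 - 230*s^4 - 21*s^3 + 161*s^2 + s - 34)/(132*s^4 - 90*s^3 - 78*s^2 + 222*s - 132)
Step 4 gives the overall T(s). Then T(0) = -34/(-132) = 17/66.

Final answer: 17/66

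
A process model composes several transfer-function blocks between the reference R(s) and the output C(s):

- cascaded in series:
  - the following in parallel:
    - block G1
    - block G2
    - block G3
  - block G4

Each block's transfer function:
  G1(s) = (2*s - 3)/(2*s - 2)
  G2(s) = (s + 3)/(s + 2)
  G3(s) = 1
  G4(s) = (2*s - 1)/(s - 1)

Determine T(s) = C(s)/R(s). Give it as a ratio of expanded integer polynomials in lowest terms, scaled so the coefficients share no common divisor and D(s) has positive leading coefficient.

1. combine G1, G2, G3 in parallel; result (6*s^2 + 7*s - 16)/(2*s^2 + 2*s - 4)
2. reduce the series chain (G1+G2+G3), G4 - this is the overall T(s), already in the required normalized form

Therefore the answer is (12*s^3 + 8*s^2 - 39*s + 16)/(2*s^3 - 6*s + 4).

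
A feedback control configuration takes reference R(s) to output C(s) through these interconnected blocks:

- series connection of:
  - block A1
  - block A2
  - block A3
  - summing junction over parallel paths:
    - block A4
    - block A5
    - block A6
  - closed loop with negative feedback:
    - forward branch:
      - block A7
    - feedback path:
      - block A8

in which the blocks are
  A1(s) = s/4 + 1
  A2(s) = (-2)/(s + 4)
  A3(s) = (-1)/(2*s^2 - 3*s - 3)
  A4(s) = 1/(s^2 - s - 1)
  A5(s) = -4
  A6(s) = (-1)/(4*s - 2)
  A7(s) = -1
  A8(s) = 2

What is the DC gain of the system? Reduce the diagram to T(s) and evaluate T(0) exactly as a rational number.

First reduce the diagram to T(s).

Step 1. sum the parallel branches A4, A5, A6 = (-16*s^3 + 23*s^2 + 13*s - 9)/(4*s^3 - 6*s^2 - 2*s + 2)
Step 2. apply the feedback formula to A7, A8 = 1
Step 3. combine A1, A2, A3, (A4+A5+A6), [A7/(1+A7*A8)] in series = (-16*s^3 + 23*s^2 + 13*s - 9)/(16*s^5 - 48*s^4 + 4*s^3 + 56*s^2 - 12)
That last expression is T(s); at s = 0 only the constant terms survive, so T(0) = -9/(-12) = 3/4.

Answer: 3/4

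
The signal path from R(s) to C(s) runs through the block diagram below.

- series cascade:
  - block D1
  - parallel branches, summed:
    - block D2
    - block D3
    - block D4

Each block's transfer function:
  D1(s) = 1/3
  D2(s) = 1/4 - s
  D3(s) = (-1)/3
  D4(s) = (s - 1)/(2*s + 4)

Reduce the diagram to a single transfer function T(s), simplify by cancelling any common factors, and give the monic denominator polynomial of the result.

Reducing step by step:

Step 1 - add D2, D3, D4 (parallel) gives (-12*s^2 - 19*s - 8)/(12*s + 24)
Step 2 - reduce the series chain D1, (D2+D3+D4) gives (-12*s^2 - 19*s - 8)/(36*s + 72)
That last expression is T(s), already simplified. Scaling its denominator by 1/36 (the reciprocal of the leading coefficient) yields the monic denominator.

Answer: s + 2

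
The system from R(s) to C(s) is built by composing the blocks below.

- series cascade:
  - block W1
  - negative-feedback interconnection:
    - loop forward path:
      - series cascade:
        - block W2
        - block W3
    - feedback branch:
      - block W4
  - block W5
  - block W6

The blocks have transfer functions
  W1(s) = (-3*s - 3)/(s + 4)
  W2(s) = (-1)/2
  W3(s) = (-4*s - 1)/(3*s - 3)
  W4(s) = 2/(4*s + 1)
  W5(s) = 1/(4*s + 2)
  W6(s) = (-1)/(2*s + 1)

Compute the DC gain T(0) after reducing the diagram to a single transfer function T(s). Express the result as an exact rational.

Step 1 - cascade W2, W3 = (4*s + 1)/(6*s - 6)
Step 2 - apply the feedback formula to (W2*W3), W4 = (4*s + 1)/(6*s - 4)
Step 3 - multiply W1, [(W2*W3)/(1+(W2*W3)*W4)], W5, W6 (series) = (12*s^2 + 15*s + 3)/(48*s^4 + 208*s^3 + 44*s^2 - 88*s - 32)
DC gain: substitute s = 0 into T(s) from step 3: T(0) = 3/(-32) = -3/32.

Therefore the answer is -3/32.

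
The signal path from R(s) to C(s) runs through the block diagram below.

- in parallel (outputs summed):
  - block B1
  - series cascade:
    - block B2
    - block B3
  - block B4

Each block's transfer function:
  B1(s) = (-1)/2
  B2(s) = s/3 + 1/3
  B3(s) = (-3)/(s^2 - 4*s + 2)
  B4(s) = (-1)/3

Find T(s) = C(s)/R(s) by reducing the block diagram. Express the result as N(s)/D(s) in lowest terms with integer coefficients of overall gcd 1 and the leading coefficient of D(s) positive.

Step 1. cascade B2, B3 -> (-s - 1)/(s^2 - 4*s + 2)
Step 2. sum the parallel branches B1, (B2*B3), B4; the result is T(s) itself (integer coefficients, no common factor, positive leading denominator coefficient)

Answer: (-5*s^2 + 14*s - 16)/(6*s^2 - 24*s + 12)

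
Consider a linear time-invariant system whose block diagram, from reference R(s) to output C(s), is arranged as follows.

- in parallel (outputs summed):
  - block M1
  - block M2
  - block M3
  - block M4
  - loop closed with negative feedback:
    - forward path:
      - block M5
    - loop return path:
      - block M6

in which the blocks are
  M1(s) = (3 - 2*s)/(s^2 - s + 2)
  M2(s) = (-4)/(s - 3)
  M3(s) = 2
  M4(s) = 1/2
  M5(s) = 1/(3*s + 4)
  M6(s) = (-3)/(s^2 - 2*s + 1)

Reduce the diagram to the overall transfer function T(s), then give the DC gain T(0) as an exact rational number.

The answer is 19/3.

Reasoning:
Step 1 - collapse the loop (M5 forward, M6 return) = (s^2 - 2*s + 1)/(3*s^3 - 2*s^2 - 5*s + 1)
Step 2 - combine M1, M2, M3, M4, [M5/(1+M5*M6)] in parallel = (15*s^6 - 104*s^5 + 180*s^4 - 101*s^3 - 199*s^2 + 405*s - 76)/(6*s^6 - 28*s^5 + 36*s^4 - 14*s^3 - 34*s^2 + 70*s - 12)
Evaluating the step-2 result (the overall T(s)) at s = 0 gives T(0) = -76/(-12) = 19/3.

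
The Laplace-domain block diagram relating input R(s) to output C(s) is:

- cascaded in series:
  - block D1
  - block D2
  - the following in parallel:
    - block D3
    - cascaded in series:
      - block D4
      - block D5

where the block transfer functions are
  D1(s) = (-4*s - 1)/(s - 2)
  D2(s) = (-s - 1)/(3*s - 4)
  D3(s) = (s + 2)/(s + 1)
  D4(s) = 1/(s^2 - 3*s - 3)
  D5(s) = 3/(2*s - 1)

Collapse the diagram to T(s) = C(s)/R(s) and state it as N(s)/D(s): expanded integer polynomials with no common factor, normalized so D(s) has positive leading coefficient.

First reduce the diagram to T(s).

[1] reduce the series chain D4, D5 -> 3/(2*s^3 - 7*s^2 - 3*s + 3)
[2] combine D3, (D4*D5) in parallel -> (2*s^4 - 3*s^3 - 17*s^2 + 9)/(2*s^4 - 5*s^3 - 10*s^2 + 3)
[3] cascade D1, D2, (D3+(D4*D5)), giving the overall T(s)

Answer: (8*s^5 - 10*s^4 - 71*s^3 - 17*s^2 + 36*s + 9)/(6*s^5 - 41*s^4 + 77*s^3 - 17*s^2 - 54*s + 24)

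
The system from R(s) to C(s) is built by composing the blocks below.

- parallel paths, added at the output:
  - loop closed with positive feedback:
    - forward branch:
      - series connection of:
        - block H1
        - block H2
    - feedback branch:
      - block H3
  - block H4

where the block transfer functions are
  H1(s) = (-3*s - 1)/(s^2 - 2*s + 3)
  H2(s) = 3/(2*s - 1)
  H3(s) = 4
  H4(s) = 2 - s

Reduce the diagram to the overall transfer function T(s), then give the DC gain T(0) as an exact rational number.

First reduce the diagram to T(s).

[1] cascade H1, H2; result (-9*s - 3)/(2*s^3 - 5*s^2 + 8*s - 3)
[2] apply the feedback formula to (H1*H2), H3; result (-9*s - 3)/(2*s^3 - 5*s^2 + 44*s + 9)
[3] add [(H1*H2)/(1-(H1*H2)*H3)], H4 (parallel); result (-2*s^4 + 9*s^3 - 54*s^2 + 70*s + 15)/(2*s^3 - 5*s^2 + 44*s + 9)
The step-3 result is T(s). Setting s = 0: T(0) = 15/9 = 5/3.

Answer: 5/3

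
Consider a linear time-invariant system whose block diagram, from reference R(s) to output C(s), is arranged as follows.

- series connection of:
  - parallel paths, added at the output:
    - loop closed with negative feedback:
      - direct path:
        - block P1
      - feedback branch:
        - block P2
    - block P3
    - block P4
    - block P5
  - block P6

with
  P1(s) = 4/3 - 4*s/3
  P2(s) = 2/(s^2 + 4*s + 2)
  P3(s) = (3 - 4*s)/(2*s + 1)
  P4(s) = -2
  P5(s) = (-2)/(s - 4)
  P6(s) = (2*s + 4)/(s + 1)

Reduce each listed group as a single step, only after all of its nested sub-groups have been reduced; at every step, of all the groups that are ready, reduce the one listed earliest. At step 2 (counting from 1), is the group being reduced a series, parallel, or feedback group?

Step 1 - apply the feedback formula to P1, P2
Step 2 - combine [P1/(1+P1*P2)], P3, P4, P5 in parallel
Step 3 - cascade ([P1/(1+P1*P2)]+P3+P4+P5), P6
The group at step 2 is a parallel group.

Answer: parallel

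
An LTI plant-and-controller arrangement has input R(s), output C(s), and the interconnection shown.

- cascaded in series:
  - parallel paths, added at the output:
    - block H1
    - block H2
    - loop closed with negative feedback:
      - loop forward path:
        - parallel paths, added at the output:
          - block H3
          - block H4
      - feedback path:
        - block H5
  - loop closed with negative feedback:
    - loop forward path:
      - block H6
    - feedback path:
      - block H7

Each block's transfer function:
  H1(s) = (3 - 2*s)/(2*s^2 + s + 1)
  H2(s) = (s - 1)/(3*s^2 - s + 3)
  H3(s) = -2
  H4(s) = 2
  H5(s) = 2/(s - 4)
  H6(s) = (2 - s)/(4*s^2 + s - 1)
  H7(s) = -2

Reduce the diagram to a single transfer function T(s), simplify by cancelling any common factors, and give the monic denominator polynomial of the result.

First reduce the diagram to T(s).

[1] parallel reduction of H3, H4, giving 0
[2] reduce the feedback loop with forward (H3+H4) and return H5, giving 0
[3] parallel reduction of H1, H2, [(H3+H4)/(1+(H3+H4)*H5)], giving (-4*s^3 + 10*s^2 - 9*s + 8)/(6*s^4 + s^3 + 8*s^2 + 2*s + 3)
[4] apply the feedback formula to H6, H7, giving (2 - s)/(4*s^2 + 3*s - 5)
[5] multiply (H1+H2+[(H3+H4)/(1+(H3+H4)*H5)]), [H6/(1+H6*H7)] (series), giving (4*s^4 - 18*s^3 + 29*s^2 - 26*s + 16)/(24*s^6 + 22*s^5 + 5*s^4 + 27*s^3 - 22*s^2 - s - 15)
The result of step 5 is T(s) in lowest terms. Its denominator has leading coefficient 24; dividing the denominator through by 24 makes it monic.

Answer: s^6 + 11*s^5/12 + 5*s^4/24 + 9*s^3/8 - 11*s^2/12 - s/24 - 5/8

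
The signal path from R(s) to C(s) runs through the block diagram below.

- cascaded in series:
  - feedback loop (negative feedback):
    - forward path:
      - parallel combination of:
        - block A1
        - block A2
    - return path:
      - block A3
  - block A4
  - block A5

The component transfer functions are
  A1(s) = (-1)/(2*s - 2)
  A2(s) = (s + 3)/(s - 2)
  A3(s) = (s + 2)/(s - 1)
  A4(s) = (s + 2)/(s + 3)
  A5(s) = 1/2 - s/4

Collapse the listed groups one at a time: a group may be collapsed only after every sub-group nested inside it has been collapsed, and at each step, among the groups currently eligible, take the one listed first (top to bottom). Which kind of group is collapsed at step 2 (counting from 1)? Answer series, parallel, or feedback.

Answer: feedback

Working:
(1) add A1, A2 (parallel)
(2) apply the feedback formula to (A1+A2), A3
(3) reduce the series chain [(A1+A2)/(1+(A1+A2)*A3)], A4, A5
Step 2 collapses a feedback group.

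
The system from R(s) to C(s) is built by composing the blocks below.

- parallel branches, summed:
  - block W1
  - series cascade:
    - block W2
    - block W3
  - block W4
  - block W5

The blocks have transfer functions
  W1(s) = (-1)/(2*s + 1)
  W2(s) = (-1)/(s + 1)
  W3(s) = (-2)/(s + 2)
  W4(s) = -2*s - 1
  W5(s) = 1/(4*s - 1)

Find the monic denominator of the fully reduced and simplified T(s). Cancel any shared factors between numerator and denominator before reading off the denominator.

First reduce the diagram to T(s).

[1] reduce the series chain W2, W3; result 2/(s^2 + 3*s + 2)
[2] parallel reduction of W1, (W2*W3), W4, W5; result (-16*s^5 - 60*s^4 - 70*s^3 - 11*s^2 + 9*s + 4)/(8*s^4 + 26*s^3 + 21*s^2 + s - 2)
Step 2 gives the fully reduced T(s), with no common factor left to cancel. The denominator's leading coefficient is 8, so divide each of its coefficients by 8 to get the monic form.

Answer: s^4 + 13*s^3/4 + 21*s^2/8 + s/8 - 1/4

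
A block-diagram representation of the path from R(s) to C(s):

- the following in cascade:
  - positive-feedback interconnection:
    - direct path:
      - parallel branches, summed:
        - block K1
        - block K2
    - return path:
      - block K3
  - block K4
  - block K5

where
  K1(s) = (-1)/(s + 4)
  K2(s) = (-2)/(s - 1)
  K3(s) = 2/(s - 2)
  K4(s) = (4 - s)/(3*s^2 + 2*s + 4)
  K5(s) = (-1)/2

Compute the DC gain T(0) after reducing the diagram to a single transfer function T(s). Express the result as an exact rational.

The answer is -7/22.

Reasoning:
[1] parallel reduction of K1, K2 = (-3*s - 7)/(s^2 + 3*s - 4)
[2] collapse the loop ((K1+K2) forward, K3 return) = (-3*s^2 - s + 14)/(s^3 + s^2 - 4*s + 22)
[3] series reduction of [(K1+K2)/(1-(K1+K2)*K3)], K4, K5 = (-3*s^3 + 11*s^2 + 18*s - 56)/(6*s^5 + 10*s^4 - 12*s^3 + 124*s^2 + 56*s + 176)
Evaluating the step-3 result (the overall T(s)) at s = 0 gives T(0) = -56/176 = -7/22.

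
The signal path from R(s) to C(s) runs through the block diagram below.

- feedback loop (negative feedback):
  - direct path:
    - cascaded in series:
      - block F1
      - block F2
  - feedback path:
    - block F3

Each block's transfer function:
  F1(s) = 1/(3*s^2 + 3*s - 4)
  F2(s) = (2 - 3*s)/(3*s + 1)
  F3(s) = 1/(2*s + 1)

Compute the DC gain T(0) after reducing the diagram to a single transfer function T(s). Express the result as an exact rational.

Reducing step by step:

(1) multiply F1, F2 (series) gives (2 - 3*s)/(9*s^3 + 12*s^2 - 9*s - 4)
(2) reduce the feedback loop with forward (F1*F2) and return F3 gives (-6*s^2 + s + 2)/(18*s^4 + 33*s^3 - 6*s^2 - 20*s - 2)
DC gain: substitute s = 0 into T(s) from step 2: T(0) = 2/(-2) = -1.

Answer: -1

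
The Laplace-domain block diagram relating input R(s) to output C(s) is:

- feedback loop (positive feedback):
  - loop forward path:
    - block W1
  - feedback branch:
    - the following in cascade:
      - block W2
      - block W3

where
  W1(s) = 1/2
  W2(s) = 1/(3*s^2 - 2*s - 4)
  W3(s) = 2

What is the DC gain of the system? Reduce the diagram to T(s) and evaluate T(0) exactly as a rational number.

[1] multiply W2, W3 (series) = 2/(3*s^2 - 2*s - 4)
[2] apply the feedback formula to W1, (W2*W3) = (3*s^2 - 2*s - 4)/(6*s^2 - 4*s - 10)
DC gain: substitute s = 0 into T(s) from step 2: T(0) = -4/(-10) = 2/5.

Answer: 2/5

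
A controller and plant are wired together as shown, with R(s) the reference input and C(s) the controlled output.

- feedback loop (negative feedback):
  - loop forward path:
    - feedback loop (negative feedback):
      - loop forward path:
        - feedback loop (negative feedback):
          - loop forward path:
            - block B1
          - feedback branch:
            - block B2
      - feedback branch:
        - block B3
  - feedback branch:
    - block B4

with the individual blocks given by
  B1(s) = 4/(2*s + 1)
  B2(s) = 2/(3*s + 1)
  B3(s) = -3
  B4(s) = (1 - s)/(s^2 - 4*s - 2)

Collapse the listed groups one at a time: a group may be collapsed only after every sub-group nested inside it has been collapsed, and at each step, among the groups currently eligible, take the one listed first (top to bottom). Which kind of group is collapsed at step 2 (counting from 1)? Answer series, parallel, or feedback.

Answer: feedback

Working:
Step 1: reduce the feedback loop with forward B1 and return B2
Step 2: feedback reduction of [B1/(1+B1*B2)], B3
Step 3: reduce the feedback loop with forward [[B1/(1+B1*B2)]/(1+[B1/(1+B1*B2)]*B3)] and return B4
The group at step 2 is a feedback group.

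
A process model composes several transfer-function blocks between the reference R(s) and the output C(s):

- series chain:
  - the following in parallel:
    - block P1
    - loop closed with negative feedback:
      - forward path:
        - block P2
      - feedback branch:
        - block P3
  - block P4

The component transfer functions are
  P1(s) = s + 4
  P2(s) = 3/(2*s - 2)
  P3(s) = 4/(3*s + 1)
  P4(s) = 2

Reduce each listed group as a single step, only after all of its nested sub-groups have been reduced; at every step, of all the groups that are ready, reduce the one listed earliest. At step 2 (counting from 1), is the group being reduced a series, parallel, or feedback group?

Step 1 - reduce the feedback loop with forward P2 and return P3
Step 2 - reduce the parallel group P1, [P2/(1+P2*P3)]
Step 3 - multiply (P1+[P2/(1+P2*P3)]), P4 (series)
Step 2: parallel.

Answer: parallel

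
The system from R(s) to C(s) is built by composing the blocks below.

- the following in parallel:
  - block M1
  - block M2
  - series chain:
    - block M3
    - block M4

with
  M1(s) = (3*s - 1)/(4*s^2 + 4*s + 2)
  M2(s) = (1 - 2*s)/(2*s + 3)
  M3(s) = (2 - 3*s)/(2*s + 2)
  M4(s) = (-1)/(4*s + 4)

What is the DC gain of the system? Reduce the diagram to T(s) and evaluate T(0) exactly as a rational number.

The answer is -5/12.

Reasoning:
1. combine M3, M4 in series gives (3*s - 2)/(8*s^2 + 16*s + 8)
2. add M1, M2, (M3*M4) (parallel) gives (-32*s^5 - 44*s^4 + 34*s^3 + 64*s^2 + 13*s - 10)/(32*s^5 + 144*s^4 + 256*s^3 + 232*s^2 + 112*s + 24)
DC gain: substitute s = 0 into T(s) from step 2: T(0) = -10/24 = -5/12.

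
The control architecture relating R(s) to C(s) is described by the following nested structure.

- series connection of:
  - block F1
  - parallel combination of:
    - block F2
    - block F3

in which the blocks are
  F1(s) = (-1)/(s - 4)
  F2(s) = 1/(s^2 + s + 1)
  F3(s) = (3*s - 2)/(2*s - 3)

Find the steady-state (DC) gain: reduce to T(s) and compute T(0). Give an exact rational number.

Step 1 - reduce the parallel group F2, F3, giving (3*s^3 + s^2 + 3*s - 5)/(2*s^3 - s^2 - s - 3)
Step 2 - combine F1, (F2+F3) in series, giving (-3*s^3 - s^2 - 3*s + 5)/(2*s^4 - 9*s^3 + 3*s^2 + s + 12)
DC gain: substitute s = 0 into T(s) from step 2: T(0) = 5/12.

Therefore the answer is 5/12.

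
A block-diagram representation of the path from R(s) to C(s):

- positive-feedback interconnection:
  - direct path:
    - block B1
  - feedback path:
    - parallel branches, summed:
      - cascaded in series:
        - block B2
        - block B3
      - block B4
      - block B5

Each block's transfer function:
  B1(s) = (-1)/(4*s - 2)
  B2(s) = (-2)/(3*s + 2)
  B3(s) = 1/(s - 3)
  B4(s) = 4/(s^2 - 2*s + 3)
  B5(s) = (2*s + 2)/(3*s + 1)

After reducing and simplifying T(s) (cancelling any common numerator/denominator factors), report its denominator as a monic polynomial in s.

(1) reduce the series chain B2, B3 gives (-2)/(3*s^2 - 7*s - 6)
(2) reduce the parallel group (B2*B3), B4, B5 gives (6*s^5 - 20*s^4 + 38*s^3 - 46*s^2 - 168*s - 66)/(9*s^5 - 36*s^4 + 38*s^3 - 10*s^2 - 63*s - 18)
(3) close the feedback loop around B1, ((B2*B3)+B4+B5) gives (-9*s^5 + 36*s^4 - 38*s^3 + 10*s^2 + 63*s + 18)/(36*s^6 - 156*s^5 + 204*s^4 - 78*s^3 - 278*s^2 - 114*s - 30)
That last expression is T(s), already simplified. Scaling its denominator by 1/36 (the reciprocal of the leading coefficient) yields the monic denominator.

Final answer: s^6 - 13*s^5/3 + 17*s^4/3 - 13*s^3/6 - 139*s^2/18 - 19*s/6 - 5/6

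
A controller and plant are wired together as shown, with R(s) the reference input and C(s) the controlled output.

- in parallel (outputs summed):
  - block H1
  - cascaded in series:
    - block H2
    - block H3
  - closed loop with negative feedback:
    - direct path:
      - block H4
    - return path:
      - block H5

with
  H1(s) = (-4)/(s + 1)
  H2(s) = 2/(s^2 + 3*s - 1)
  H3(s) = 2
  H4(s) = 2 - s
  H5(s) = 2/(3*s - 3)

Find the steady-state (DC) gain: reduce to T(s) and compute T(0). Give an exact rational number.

Reducing step by step:

(1) series reduction of H2, H3: 4/(s^2 + 3*s - 1)
(2) reduce the feedback loop with forward H4 and return H5: (-3*s^2 + 9*s - 6)/(s + 1)
(3) sum the parallel branches H1, (H2*H3), [H4/(1+H4*H5)]: (-3*s^4 + 20*s^2 - 35*s + 14)/(s^3 + 4*s^2 + 2*s - 1)
DC gain: substitute s = 0 into T(s) from step 3: T(0) = 14/(-1) = -14.

Answer: -14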